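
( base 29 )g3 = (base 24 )JB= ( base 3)122022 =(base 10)467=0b111010011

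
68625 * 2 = 137250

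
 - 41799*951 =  - 39750849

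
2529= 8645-6116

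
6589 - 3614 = 2975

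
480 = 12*40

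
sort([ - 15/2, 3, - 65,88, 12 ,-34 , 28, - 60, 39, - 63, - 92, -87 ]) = [ - 92, - 87, - 65, - 63, - 60, - 34, - 15/2, 3,12, 28,39,88 ] 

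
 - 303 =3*( - 101 )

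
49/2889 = 49/2889 = 0.02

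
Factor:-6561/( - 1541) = 3^8* 23^( - 1)*67^ ( - 1 )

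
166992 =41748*4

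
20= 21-1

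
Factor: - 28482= -2^1*3^1*47^1*101^1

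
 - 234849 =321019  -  555868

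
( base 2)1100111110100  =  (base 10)6644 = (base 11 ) 4aa0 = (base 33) 63B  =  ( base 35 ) 5ET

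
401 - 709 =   -  308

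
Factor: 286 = 2^1*11^1*13^1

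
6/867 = 2/289= 0.01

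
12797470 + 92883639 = 105681109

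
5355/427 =12 + 33/61 =12.54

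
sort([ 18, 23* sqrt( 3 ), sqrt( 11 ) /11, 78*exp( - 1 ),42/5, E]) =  [sqrt(11)/11, E,42/5 , 18, 78*exp ( - 1) , 23*sqrt(3)] 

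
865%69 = 37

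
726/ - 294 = -121/49 = - 2.47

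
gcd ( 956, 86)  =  2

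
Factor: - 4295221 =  - 7^1*311^1 *1973^1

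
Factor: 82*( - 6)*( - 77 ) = 2^2*3^1*7^1 * 11^1  *  41^1 = 37884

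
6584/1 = 6584 = 6584.00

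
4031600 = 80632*50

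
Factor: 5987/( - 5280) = -2^ ( - 5 )*3^( - 1 )*5^(-1)*11^( - 1 )*5987^1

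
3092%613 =27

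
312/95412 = 26/7951 = 0.00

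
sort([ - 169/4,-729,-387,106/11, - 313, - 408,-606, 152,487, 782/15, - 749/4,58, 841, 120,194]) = [ - 729,-606,-408,-387, - 313, - 749/4, - 169/4,106/11,782/15, 58,120,152, 194, 487,841]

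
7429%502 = 401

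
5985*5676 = 33970860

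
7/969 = 7/969 = 0.01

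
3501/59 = 3501/59 = 59.34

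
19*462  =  8778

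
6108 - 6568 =-460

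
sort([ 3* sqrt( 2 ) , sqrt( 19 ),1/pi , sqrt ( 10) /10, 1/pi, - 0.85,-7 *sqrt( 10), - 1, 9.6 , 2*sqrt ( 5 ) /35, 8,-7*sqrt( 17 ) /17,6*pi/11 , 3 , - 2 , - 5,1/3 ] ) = [  -  7*sqrt ( 10) ,-5,-2, - 7*sqrt( 17)/17,-1 ,-0.85 , 2 *sqrt(5 )/35,  sqrt(10)/10  ,  1/pi, 1/pi,1/3,  6  *  pi/11  ,  3,3*sqrt( 2), sqrt ( 19), 8,9.6 ]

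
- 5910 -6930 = - 12840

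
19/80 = 19/80 = 0.24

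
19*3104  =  58976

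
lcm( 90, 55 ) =990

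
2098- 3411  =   - 1313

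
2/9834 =1/4917 = 0.00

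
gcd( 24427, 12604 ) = 1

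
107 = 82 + 25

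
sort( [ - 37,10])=[-37,10]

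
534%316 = 218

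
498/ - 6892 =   -  249/3446 = - 0.07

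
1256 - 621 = 635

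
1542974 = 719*2146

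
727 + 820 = 1547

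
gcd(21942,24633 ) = 207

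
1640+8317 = 9957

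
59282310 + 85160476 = 144442786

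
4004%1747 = 510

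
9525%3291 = 2943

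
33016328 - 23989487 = 9026841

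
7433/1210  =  6 + 173/1210 = 6.14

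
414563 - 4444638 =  - 4030075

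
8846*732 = 6475272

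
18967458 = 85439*222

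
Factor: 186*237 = 44082 = 2^1*3^2 *31^1*79^1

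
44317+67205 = 111522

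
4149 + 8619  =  12768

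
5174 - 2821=2353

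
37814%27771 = 10043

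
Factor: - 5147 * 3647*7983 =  - 149849763147 = - 3^2*7^1*521^1*887^1*5147^1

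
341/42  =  341/42 = 8.12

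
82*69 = 5658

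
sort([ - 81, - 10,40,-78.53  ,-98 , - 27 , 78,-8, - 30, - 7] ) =[ - 98,- 81,  -  78.53,- 30, - 27, - 10, - 8,-7 , 40, 78 ]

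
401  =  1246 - 845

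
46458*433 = 20116314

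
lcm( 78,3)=78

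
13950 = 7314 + 6636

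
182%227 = 182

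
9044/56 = 323/2 = 161.50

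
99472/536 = 185 + 39/67 = 185.58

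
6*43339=260034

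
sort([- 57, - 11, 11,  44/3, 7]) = [-57,-11,  7,  11, 44/3] 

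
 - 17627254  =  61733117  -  79360371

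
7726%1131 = 940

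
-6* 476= - 2856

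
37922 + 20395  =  58317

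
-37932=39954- 77886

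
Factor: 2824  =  2^3*353^1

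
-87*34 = -2958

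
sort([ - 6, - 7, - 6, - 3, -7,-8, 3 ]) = [ - 8, - 7,-7, - 6 , - 6, - 3,3 ]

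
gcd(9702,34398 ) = 882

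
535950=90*5955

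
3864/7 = 552 = 552.00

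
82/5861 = 82/5861 = 0.01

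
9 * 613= 5517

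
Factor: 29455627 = 167^1*233^1*757^1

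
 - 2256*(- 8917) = 20116752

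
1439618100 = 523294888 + 916323212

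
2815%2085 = 730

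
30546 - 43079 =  - 12533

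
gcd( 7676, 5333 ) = 1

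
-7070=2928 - 9998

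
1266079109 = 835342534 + 430736575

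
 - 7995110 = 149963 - 8145073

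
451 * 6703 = 3023053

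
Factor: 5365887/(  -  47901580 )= - 2^(-2)*3^1*5^( - 1 )*17^( - 1)*89^(-1 ) *1583^( - 1)*1788629^1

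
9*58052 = 522468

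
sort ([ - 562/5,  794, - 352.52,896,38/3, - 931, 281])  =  [ - 931, - 352.52,  -  562/5,38/3, 281,794,896]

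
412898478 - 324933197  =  87965281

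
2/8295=2/8295 = 0.00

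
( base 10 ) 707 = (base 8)1303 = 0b1011000011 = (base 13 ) 425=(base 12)4AB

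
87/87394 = 87/87394 = 0.00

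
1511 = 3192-1681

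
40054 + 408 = 40462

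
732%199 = 135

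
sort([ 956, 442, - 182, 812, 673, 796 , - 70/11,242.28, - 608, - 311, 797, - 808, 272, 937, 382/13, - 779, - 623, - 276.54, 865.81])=[-808,-779, - 623, - 608, - 311,-276.54, - 182, - 70/11,382/13, 242.28, 272, 442, 673 , 796, 797, 812, 865.81, 937, 956 ] 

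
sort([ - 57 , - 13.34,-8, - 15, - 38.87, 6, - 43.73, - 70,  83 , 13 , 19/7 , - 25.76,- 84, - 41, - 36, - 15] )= [-84, - 70 , - 57 ,-43.73, - 41 ,  -  38.87, - 36, - 25.76, - 15 , - 15, - 13.34 , - 8,19/7,  6 , 13,83]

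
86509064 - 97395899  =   - 10886835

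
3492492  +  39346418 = 42838910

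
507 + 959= 1466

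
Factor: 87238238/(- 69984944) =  - 43619119/34992472  =  -2^ ( - 3)*1201^1*36319^1 * 4374059^( -1)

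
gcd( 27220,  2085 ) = 5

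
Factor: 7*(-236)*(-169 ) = 279188 = 2^2*7^1*13^2*59^1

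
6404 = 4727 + 1677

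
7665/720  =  10 + 31/48= 10.65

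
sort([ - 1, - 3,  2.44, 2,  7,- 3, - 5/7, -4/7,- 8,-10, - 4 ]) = [ - 10, - 8, - 4, - 3, - 3, - 1, - 5/7,- 4/7, 2,2.44, 7 ] 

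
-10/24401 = -10/24401 = -0.00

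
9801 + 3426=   13227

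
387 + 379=766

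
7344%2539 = 2266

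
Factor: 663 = 3^1*13^1*17^1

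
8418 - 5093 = 3325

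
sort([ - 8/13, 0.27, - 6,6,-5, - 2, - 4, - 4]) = [ - 6,-5, - 4, - 4,  -  2, - 8/13, 0.27,6 ]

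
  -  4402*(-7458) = 32830116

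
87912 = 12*7326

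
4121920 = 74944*55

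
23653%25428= 23653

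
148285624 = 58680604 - -89605020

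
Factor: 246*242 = 59532= 2^2*3^1*11^2 * 41^1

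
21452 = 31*692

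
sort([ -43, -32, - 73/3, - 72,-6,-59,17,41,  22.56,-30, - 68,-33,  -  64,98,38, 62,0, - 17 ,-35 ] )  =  [ - 72, -68, - 64,-59,-43, - 35,-33, - 32,-30,-73/3, - 17, - 6, 0,17, 22.56,38,41, 62,98 ]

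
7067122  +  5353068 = 12420190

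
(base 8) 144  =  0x64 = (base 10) 100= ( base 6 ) 244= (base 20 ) 50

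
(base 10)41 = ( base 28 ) 1d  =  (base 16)29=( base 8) 51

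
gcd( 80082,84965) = 1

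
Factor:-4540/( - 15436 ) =5/17 = 5^1*17^(-1 ) 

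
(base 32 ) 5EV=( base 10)5599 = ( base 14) 207D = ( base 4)1113133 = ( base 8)12737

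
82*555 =45510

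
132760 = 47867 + 84893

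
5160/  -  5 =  - 1032 + 0/1 = - 1032.00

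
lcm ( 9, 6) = 18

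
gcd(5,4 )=1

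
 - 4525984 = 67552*(  -  67) 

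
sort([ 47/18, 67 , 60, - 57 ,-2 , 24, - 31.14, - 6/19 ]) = [ - 57, - 31.14,-2, -6/19,47/18,  24 , 60,67] 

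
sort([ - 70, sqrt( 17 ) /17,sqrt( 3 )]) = [  -  70,sqrt(17)/17 , sqrt(3)]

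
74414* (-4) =-297656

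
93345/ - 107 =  - 873+66/107 = - 872.38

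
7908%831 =429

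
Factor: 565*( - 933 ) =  -3^1* 5^1*113^1*311^1 = - 527145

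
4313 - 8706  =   - 4393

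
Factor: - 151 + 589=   2^1 * 3^1*73^1 = 438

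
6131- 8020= - 1889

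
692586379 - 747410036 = -54823657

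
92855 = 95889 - 3034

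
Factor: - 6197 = - 6197^1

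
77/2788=77/2788 = 0.03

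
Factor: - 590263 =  - 590263^1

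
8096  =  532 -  - 7564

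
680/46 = 14 + 18/23 = 14.78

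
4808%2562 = 2246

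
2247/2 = 1123+1/2 = 1123.50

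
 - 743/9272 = -743/9272 = - 0.08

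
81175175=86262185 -5087010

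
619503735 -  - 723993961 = 1343497696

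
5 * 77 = 385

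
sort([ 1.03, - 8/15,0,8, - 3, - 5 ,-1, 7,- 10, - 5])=[ - 10, - 5, - 5 , - 3 , - 1, - 8/15, 0,1.03, 7,8] 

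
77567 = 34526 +43041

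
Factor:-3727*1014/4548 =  - 629863/758 = -2^( - 1) * 13^2* 379^ ( - 1 )*3727^1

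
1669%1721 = 1669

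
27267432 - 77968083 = -50700651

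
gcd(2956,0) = 2956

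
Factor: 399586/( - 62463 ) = - 902/141= -2^1*3^(-1 )*11^1*41^1*47^( - 1 )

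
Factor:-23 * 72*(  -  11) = 18216 = 2^3*3^2*11^1*23^1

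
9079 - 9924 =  - 845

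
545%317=228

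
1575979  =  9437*167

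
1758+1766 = 3524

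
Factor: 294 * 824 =242256 = 2^4 * 3^1*7^2*103^1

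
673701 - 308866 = 364835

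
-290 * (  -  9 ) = 2610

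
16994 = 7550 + 9444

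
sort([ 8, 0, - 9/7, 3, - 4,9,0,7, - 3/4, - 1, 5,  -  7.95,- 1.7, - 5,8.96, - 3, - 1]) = [ - 7.95, - 5, - 4, - 3,-1.7, - 9/7,-1,-1, - 3/4,0,0, 3, 5,7,8,8.96, 9]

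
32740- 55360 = - 22620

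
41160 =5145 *8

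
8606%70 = 66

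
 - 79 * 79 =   -  6241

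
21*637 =13377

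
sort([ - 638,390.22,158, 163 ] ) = [ - 638,158,163,390.22]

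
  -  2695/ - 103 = 2695/103 = 26.17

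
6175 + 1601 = 7776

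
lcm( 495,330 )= 990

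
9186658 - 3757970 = 5428688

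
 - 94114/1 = -94114 =- 94114.00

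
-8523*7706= - 65678238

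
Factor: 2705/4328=2^( - 3 ) * 5^1   =  5/8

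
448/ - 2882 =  - 1+1217/1441= -0.16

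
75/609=25/203  =  0.12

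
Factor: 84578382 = 2^1*  3^2*7^1*671257^1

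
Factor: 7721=7^1*1103^1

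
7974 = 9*886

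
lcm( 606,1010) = 3030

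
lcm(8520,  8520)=8520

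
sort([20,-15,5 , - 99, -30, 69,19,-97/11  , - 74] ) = [ - 99,-74,  -  30 , - 15,-97/11,5,  19 , 20,69]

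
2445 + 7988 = 10433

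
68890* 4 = 275560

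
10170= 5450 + 4720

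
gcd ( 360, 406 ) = 2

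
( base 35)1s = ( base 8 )77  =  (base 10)63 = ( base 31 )21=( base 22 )2J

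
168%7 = 0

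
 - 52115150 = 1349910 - 53465060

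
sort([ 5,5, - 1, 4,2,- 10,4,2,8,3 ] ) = [ - 10 ,  -  1,2,2, 3, 4,4 , 5,5,8]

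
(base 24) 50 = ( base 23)55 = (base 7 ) 231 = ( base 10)120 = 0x78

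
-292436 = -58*5042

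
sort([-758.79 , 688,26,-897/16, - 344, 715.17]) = [ - 758.79,  -  344, -897/16,26, 688,  715.17]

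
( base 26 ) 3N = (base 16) 65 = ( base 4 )1211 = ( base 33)32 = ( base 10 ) 101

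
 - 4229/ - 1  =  4229/1 =4229.00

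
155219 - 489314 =  -  334095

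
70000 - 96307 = -26307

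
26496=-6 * (-4416) 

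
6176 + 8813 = 14989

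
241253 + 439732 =680985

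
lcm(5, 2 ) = 10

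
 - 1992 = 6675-8667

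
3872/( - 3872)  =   - 1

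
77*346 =26642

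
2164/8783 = 2164/8783=0.25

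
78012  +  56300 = 134312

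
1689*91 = 153699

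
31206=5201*6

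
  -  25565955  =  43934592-69500547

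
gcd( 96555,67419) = 3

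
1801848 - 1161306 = 640542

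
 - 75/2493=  - 1+ 806/831  =  -  0.03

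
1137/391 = 1137/391 = 2.91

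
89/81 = 1 + 8/81 = 1.10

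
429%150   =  129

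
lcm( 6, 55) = 330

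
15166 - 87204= - 72038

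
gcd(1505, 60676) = 7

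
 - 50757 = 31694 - 82451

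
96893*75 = 7266975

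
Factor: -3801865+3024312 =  - 777553 =-7^1 * 113^1*983^1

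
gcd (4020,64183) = 1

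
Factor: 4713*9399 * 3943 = 3^2*13^1*241^1*1571^1*3943^1 = 174664991241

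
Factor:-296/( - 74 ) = 2^2 = 4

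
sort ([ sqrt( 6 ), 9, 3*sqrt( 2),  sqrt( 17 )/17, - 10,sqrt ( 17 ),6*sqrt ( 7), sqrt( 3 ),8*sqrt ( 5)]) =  [ - 10,  sqrt ( 17 )/17 , sqrt( 3),sqrt( 6),  sqrt (17),3 *sqrt(2 ),9,6*sqrt( 7),8*sqrt(5) ] 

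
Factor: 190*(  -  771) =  - 146490 = - 2^1*3^1*5^1*19^1*257^1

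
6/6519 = 2/2173 = 0.00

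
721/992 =721/992 = 0.73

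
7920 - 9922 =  - 2002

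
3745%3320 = 425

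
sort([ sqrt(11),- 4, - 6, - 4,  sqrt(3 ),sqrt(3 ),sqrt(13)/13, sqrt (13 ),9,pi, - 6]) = [-6, - 6, - 4, - 4 , sqrt(13)/13,  sqrt(3),sqrt ( 3),pi,sqrt(11 ), sqrt( 13 ), 9]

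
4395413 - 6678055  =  -2282642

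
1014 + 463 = 1477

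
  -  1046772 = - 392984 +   -  653788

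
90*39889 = 3590010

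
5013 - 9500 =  - 4487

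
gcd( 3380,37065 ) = 5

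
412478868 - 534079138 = -121600270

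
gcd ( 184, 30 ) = 2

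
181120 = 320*566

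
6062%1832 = 566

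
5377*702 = 3774654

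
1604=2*802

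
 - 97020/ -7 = 13860 + 0/1  =  13860.00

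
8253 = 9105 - 852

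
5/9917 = 5/9917=0.00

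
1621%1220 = 401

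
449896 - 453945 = - 4049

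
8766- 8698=68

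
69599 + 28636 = 98235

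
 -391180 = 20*(  -  19559) 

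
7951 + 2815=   10766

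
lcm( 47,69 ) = 3243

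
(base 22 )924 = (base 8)10464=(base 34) 3ri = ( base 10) 4404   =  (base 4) 1010310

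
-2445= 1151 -3596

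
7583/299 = 7583/299 = 25.36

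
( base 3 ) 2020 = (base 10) 60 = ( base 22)2g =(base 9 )66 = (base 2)111100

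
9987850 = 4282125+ 5705725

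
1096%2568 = 1096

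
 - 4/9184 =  - 1  +  2295/2296 = - 0.00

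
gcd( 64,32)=32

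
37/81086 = 37/81086   =  0.00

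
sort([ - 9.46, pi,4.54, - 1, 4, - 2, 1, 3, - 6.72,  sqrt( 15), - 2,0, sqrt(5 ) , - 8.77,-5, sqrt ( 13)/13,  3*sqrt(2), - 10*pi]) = [ - 10*pi, - 9.46, - 8.77,-6.72, - 5 , - 2, - 2,-1, 0, sqrt( 13)/13,  1, sqrt(5), 3,pi , sqrt ( 15 ), 4, 3 * sqrt(2), 4.54 ]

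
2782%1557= 1225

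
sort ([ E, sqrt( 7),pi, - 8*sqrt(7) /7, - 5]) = [ - 5, -8 * sqrt(7)/7, sqrt( 7 ),E,pi ] 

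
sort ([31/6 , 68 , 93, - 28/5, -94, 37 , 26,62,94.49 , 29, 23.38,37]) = [  -  94 , - 28/5,31/6 , 23.38,26, 29,37,  37, 62,68,93,94.49 ]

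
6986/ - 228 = - 31 + 41/114 = -30.64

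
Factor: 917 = 7^1*131^1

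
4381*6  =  26286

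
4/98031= 4/98031 = 0.00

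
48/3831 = 16/1277 = 0.01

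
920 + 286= 1206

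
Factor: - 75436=-2^2*18859^1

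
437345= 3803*115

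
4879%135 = 19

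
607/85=7 +12/85  =  7.14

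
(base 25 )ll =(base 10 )546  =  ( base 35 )fl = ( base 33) gi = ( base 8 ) 1042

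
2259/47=48+3/47 = 48.06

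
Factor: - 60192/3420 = - 88/5 =-2^3*5^(-1)*11^1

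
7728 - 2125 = 5603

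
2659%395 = 289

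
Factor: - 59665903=  -  11^1 * 17^1*319069^1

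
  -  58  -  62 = - 120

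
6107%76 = 27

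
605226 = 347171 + 258055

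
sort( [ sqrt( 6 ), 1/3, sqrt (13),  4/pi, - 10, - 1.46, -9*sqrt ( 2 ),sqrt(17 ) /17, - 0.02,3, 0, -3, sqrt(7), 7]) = [ - 9 * sqrt( 2), - 10, - 3, - 1.46, - 0.02, 0, sqrt (17 )/17,1/3,4/pi, sqrt(6 ), sqrt(7), 3, sqrt(13 ), 7 ]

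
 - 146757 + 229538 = 82781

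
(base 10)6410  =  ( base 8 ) 14412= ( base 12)3862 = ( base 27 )8lb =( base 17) 1531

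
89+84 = 173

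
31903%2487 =2059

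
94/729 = 94/729 = 0.13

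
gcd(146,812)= 2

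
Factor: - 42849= - 3^4* 23^2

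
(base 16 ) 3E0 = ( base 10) 992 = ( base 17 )376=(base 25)1EH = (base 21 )255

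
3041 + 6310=9351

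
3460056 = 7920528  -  4460472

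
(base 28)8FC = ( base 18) 12c8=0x1a30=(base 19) IAG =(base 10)6704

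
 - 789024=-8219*96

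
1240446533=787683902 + 452762631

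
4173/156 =26 + 3/4 = 26.75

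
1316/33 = 1316/33 =39.88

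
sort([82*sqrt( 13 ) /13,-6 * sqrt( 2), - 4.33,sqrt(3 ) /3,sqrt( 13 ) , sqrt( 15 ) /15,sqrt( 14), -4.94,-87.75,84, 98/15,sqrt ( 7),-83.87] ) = [ - 87.75, - 83.87, - 6*sqrt( 2 ),-4.94, - 4.33 , sqrt(15) /15,sqrt (3 )/3, sqrt( 7 ),sqrt( 13 ), sqrt( 14 ),98/15,82*sqrt( 13 )/13,84]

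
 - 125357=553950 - 679307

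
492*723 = 355716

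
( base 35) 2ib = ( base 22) 68b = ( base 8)6023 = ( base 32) 30j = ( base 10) 3091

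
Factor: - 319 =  - 11^1*29^1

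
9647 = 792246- 782599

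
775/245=155/49 = 3.16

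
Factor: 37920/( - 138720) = - 17^( - 2)*79^1 =- 79/289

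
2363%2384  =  2363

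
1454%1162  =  292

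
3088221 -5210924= -2122703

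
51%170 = 51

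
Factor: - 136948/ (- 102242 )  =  146/109 = 2^1*73^1*109^( -1 )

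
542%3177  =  542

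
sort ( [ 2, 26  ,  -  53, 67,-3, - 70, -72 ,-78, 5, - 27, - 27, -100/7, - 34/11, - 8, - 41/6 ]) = [ - 78, - 72, - 70, - 53, - 27, - 27, - 100/7, - 8, - 41/6, - 34/11, - 3,2,5,26,67]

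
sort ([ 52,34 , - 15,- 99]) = [ - 99, - 15, 34, 52]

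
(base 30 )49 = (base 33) 3U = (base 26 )4P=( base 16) 81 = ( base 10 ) 129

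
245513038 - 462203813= - 216690775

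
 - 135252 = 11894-147146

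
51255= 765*67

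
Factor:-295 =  - 5^1*59^1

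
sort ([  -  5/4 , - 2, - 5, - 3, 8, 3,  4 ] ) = [ - 5, - 3, - 2,- 5/4, 3,4,8]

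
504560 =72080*7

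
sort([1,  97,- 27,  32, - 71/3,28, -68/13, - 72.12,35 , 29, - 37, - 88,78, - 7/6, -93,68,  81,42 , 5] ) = [ - 93, - 88, - 72.12 ,-37 , - 27, - 71/3,- 68/13, - 7/6, 1,5,28,29,  32, 35, 42,68,  78,81, 97 ]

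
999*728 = 727272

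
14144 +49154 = 63298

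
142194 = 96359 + 45835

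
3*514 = 1542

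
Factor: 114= 2^1*3^1*19^1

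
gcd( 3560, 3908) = 4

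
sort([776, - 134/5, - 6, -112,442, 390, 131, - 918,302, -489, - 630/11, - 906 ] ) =[ - 918, - 906, - 489, - 112 , - 630/11, - 134/5, - 6, 131, 302, 390 , 442,776]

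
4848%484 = 8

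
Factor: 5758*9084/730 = 26152836/365 = 2^2 * 3^1*5^ ( - 1 )*73^( - 1)*757^1*2879^1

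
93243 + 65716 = 158959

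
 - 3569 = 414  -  3983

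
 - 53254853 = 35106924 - 88361777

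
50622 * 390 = 19742580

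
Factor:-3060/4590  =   - 2^1*3^(  -  1)  =  - 2/3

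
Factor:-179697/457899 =-7^1*13^ ( -1)*43^1*59^( - 1)= - 301/767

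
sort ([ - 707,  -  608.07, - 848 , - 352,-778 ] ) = [ - 848 ,-778,-707, -608.07, - 352]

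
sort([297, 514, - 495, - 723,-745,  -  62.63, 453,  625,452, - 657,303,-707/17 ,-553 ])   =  [-745, - 723, - 657,- 553,  -  495,-62.63,-707/17,  297,303,452,453,514,625 ] 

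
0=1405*0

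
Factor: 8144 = 2^4*509^1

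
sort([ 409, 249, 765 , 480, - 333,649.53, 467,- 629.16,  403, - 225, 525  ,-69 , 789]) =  [ - 629.16, - 333, - 225, - 69, 249,403, 409,467,480, 525,649.53 , 765, 789]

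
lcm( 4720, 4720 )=4720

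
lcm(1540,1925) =7700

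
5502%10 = 2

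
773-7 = 766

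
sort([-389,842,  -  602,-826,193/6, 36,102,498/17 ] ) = [-826, - 602, - 389,498/17,193/6, 36,  102, 842]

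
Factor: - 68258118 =-2^1*3^1 * 37^1  *349^1*881^1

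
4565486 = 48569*94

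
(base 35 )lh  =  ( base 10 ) 752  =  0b1011110000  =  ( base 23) 19g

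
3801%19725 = 3801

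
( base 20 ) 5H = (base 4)1311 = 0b1110101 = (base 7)225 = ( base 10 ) 117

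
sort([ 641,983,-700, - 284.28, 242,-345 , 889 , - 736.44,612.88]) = [ - 736.44, - 700,  -  345,- 284.28,242, 612.88,641, 889, 983]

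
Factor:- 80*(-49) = 3920 = 2^4*5^1*7^2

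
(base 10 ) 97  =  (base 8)141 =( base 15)67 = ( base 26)3j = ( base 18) 57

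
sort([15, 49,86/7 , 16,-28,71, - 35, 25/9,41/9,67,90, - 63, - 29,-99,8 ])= [ - 99,  -  63, - 35, - 29,-28,25/9,41/9,8, 86/7,  15, 16,49, 67,71, 90] 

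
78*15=1170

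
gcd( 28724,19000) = 4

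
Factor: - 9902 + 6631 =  - 3271 = - 3271^1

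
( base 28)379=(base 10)2557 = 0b100111111101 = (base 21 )5GG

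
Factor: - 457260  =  -2^2*3^1*5^1*7621^1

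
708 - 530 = 178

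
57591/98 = 587  +  65/98 = 587.66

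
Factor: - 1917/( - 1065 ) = 9/5=   3^2*5^( - 1 ) 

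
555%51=45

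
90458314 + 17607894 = 108066208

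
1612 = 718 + 894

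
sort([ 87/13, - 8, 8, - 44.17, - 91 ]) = [ - 91, - 44.17, - 8,  87/13,8 ]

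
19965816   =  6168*3237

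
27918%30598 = 27918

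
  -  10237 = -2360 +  - 7877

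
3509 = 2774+735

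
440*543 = 238920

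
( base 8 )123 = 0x53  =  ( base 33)2H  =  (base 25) 38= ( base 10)83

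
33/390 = 11/130 = 0.08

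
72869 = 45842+27027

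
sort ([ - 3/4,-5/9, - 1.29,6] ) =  [ - 1.29, - 3/4, - 5/9,6] 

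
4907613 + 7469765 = 12377378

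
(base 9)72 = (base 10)65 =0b1000001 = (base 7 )122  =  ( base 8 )101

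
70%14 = 0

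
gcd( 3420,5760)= 180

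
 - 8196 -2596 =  - 10792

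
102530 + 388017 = 490547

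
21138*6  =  126828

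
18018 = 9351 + 8667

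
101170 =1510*67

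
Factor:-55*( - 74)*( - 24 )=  - 97680= - 2^4*3^1*5^1*11^1*37^1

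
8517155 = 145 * 58739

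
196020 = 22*8910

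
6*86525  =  519150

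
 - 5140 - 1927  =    -  7067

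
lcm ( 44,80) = 880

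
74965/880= 1363/16 = 85.19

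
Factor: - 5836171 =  - 11^1 * 431^1*1231^1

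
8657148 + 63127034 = 71784182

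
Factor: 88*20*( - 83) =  - 2^5*5^1*11^1 * 83^1= - 146080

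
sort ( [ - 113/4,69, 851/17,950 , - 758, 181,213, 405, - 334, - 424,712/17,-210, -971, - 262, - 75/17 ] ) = [-971,-758,  -  424, - 334, - 262, - 210, - 113/4,-75/17, 712/17, 851/17,69, 181,213,405,950]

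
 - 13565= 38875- 52440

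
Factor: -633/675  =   - 3^ ( - 2) * 5^( - 2)*211^1  =  -  211/225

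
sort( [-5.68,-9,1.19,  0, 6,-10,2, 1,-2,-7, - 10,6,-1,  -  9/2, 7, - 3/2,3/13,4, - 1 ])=[ - 10,-10, - 9, - 7, -5.68, - 9/2,-2,-3/2,-1, - 1,0, 3/13,1,1.19,2,4,6, 6, 7] 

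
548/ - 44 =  - 137/11 =- 12.45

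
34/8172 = 17/4086 = 0.00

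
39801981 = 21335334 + 18466647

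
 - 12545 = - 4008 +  - 8537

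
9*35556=320004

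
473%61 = 46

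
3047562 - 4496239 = - 1448677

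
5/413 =5/413 = 0.01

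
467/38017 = 467/38017 = 0.01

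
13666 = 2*6833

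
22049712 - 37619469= - 15569757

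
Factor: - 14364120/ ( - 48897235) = 2^3*3^1* 43^( - 1 )*467^(-1 ) * 487^( - 1)*119701^1 = 2872824/9779447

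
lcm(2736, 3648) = 10944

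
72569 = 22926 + 49643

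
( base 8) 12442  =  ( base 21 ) c5d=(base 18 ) GCA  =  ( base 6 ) 41014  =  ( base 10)5410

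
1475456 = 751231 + 724225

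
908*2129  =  1933132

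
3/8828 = 3/8828 = 0.00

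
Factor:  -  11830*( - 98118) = 2^2*3^3*  5^1*7^1*13^2*23^1 * 79^1= 1160735940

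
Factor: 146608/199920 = 11/15 = 3^ ( - 1 )*5^( - 1)*11^1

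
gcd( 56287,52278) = 1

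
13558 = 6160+7398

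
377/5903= 377/5903= 0.06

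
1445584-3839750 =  - 2394166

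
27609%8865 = 1014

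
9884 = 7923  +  1961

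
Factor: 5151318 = 2^1*3^1*19^1 * 73^1*619^1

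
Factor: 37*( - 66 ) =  - 2^1*3^1*11^1*37^1 = - 2442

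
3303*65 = 214695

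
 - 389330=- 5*77866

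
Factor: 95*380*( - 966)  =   - 34872600 =- 2^3*3^1*  5^2*7^1*19^2*23^1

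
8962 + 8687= 17649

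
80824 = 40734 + 40090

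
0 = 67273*0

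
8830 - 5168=3662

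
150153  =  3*50051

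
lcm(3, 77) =231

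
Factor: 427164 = 2^2 * 3^1*35597^1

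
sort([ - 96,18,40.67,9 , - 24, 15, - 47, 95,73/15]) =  [ - 96,-47,- 24,73/15, 9,15, 18,40.67,  95 ]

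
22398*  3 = 67194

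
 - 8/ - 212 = 2/53 = 0.04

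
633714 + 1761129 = 2394843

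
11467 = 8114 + 3353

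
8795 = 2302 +6493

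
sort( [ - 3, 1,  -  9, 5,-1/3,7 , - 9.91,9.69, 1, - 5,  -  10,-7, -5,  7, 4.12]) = [ - 10 , - 9.91, - 9 ,  -  7, - 5, - 5, - 3, - 1/3, 1, 1, 4.12, 5,7,7, 9.69] 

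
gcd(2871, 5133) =87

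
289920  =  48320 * 6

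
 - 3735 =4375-8110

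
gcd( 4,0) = 4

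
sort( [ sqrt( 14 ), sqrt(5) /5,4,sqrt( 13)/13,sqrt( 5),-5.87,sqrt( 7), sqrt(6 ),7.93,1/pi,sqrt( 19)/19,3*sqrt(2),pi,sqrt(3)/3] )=[-5.87, sqrt( 19)/19,sqrt( 13 )/13,1/pi, sqrt(5)/5,sqrt( 3 )/3,sqrt( 5), sqrt( 6) , sqrt( 7),pi,sqrt(14),4,3*sqrt( 2),7.93 ]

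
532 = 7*76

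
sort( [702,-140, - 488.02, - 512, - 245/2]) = [ - 512,  -  488.02, - 140,- 245/2,702 ]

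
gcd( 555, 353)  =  1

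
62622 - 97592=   -  34970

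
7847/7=1121 = 1121.00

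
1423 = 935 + 488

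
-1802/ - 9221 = 1802/9221 = 0.20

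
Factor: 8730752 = 2^7*68209^1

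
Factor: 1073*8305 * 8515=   75879421475 = 5^2* 11^1 * 13^1*29^1*37^1*131^1*151^1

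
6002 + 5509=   11511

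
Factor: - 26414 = -2^1*47^1*281^1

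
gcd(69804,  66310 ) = 2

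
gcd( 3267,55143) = 99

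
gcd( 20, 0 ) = 20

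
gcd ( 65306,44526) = 2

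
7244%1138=416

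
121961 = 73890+48071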